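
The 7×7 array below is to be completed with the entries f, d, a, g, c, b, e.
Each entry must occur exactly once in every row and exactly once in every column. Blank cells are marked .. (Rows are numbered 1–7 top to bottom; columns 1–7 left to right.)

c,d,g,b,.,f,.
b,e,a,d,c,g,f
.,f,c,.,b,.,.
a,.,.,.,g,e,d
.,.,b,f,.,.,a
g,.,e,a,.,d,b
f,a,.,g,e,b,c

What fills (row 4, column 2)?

Row 1, column 5: row 1 has {f, d, g, c, b} and column 5 has {g, c, b, e}, leaving only a.
Row 1, column 7: row 1 has {f, d, a, g, c, b} and column 7 has {f, d, a, c, b}, leaving only e.
Row 3, column 4: row 3 has {f, c, b} and column 4 has {f, d, a, g, b}, leaving only e.
Row 3, column 1: row 3 has {f, c, b, e} and column 1 has {f, a, g, c, b}, leaving only d.
Row 3, column 6: row 3 has {f, d, c, b, e} and column 6 has {f, d, g, b, e}, leaving only a.
Row 3, column 7: row 3 has {f, d, a, c, b, e} and column 7 has {f, d, a, c, b, e}, leaving only g.
Row 4, column 3: row 4 has {d, a, g, e} and column 3 has {a, g, c, b, e}, leaving only f.
Row 4, column 4: row 4 has {f, d, a, g, e} and column 4 has {f, d, a, g, b, e}, leaving only c.
Row 4 already has {f, d, a, g, c, e} and column 2 already has {f, d, a, e}, so row 4, column 2 must be b.

b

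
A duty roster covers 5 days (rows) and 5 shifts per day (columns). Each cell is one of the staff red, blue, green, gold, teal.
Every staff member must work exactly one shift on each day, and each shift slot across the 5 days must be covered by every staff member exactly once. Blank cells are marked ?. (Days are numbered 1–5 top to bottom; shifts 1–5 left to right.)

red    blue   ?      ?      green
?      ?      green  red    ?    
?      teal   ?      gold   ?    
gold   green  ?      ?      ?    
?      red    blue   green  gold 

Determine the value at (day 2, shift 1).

blue

Day 1, shift 4: day 1 has {red, blue, green} and shift 4 has {red, green, gold}, leaving only teal.
Day 1, shift 3: day 1 has {red, blue, green, teal} and shift 3 has {blue, green}, leaving only gold.
Day 2, shift 2: day 2 has {red, green} and shift 2 has {red, blue, green, teal}, leaving only gold.
Day 3, shift 3: day 3 has {gold, teal} and shift 3 has {blue, green, gold}, leaving only red.
Day 3, shift 5: day 3 has {red, gold, teal} and shift 5 has {green, gold}, leaving only blue.
Day 2, shift 5: day 2 has {red, green, gold} and shift 5 has {blue, green, gold}, leaving only teal.
Day 2 already has {red, green, gold, teal} and shift 1 already has {red, gold}, so day 2, shift 1 must be blue.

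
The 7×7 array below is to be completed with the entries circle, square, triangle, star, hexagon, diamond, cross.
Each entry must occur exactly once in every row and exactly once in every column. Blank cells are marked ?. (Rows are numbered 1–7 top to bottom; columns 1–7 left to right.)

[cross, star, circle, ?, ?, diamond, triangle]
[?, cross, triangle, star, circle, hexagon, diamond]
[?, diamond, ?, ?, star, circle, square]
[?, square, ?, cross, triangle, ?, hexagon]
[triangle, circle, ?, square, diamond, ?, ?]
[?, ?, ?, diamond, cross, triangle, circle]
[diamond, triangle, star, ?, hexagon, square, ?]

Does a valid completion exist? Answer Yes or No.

Yes

No row or column among the givens repeats a symbol, and propagating forced cells runs into no contradiction.
One valid completion exists (for instance, cross star circle hexagon square diamond triangle / square cross triangle star circle hexagon diamond / hexagon diamond cross triangle star circle square / circle square diamond cross triangle star hexagon / triangle circle hexagon square diamond cross star / star hexagon square diamond cross triangle circle / diamond triangle star circle hexagon square cross).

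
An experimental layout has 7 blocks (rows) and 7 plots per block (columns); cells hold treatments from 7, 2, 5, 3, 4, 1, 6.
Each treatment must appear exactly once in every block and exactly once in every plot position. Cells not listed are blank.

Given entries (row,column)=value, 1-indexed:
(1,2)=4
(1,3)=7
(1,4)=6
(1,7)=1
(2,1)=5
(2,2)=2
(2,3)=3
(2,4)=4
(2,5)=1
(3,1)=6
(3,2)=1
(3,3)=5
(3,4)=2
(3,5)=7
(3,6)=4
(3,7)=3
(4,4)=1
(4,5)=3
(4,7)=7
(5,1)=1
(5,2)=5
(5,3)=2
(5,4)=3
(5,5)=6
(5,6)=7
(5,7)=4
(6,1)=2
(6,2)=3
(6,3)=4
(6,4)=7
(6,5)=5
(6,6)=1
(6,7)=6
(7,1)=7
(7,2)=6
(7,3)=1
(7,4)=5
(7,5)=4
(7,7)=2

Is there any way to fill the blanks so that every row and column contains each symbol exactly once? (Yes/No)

No

Block 2, plot 7: block 2 together with plot 7 already contain {7, 2, 5, 3, 4, 1, 6} — every symbol — so nothing can go there. The grid has no valid completion.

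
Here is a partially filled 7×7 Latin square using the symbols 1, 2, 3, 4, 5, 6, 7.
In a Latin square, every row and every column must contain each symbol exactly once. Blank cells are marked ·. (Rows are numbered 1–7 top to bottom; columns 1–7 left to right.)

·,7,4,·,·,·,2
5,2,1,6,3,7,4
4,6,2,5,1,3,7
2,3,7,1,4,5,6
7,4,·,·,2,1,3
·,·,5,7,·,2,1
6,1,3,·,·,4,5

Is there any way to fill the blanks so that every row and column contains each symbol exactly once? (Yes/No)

No

Row 5, column 4: row 5 together with column 4 already contain {1, 2, 3, 4, 5, 6, 7} — every symbol — so nothing can go there. The grid has no valid completion.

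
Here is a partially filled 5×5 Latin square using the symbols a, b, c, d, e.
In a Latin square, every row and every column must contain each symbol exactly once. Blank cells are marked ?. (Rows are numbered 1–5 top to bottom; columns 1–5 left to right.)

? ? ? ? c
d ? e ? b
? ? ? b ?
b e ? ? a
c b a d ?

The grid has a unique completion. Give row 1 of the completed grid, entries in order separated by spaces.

a d b e c

Row 4, column 4: row 4 has {a, b, e} and column 4 has {b, d}, leaving only c.
Row 2, column 4: row 2 has {b, d, e} and column 4 has {b, c, d}, leaving only a.
Row 1, column 4: row 1 has {c} and column 4 has {a, b, c, d}, leaving only e.
Row 1, column 1: row 1 has {c, e} and column 1 has {b, c, d}, leaving only a.
Row 1, column 2: row 1 has {a, c, e} and column 2 has {b, e}, leaving only d.
Row 1, column 3: row 1 has {a, c, d, e} and column 3 has {a, e}, leaving only b.
So row 1 reads: a d b e c.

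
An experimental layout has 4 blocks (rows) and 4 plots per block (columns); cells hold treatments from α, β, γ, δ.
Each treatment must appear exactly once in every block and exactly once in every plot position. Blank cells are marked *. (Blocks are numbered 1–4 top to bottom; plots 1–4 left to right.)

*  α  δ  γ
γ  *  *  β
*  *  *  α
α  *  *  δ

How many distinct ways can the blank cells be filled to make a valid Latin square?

Block 1, plot 1: eliminating its block and plot leaves {β}.
Block 2, plot 2: eliminating its block and plot leaves {δ}.
Block 2, plot 3: eliminating its block and plot leaves {α}.
Block 3, plot 1: eliminating its block and plot leaves {β, δ}.
Block 3, plot 2: eliminating its block and plot leaves {β, γ, δ}.
Block 3, plot 3: eliminating its block and plot leaves {β, γ}.
Block 4, plot 2: eliminating its block and plot leaves {β, γ}.
Block 4, plot 3: eliminating its block and plot leaves {β, γ}.
Enumerating the assignments across these blanks that avoid any block or plot repeat gives 2 completions.

2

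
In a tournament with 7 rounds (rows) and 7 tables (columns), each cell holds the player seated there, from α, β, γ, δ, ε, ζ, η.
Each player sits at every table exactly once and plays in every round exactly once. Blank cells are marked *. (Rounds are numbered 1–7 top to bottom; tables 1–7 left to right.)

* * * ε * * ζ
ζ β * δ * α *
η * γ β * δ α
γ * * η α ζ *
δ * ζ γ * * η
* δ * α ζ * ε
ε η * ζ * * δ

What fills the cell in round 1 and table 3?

Round 2, table 7: round 2 has {α, β, δ, ζ} and table 7 has {α, δ, ε, ζ, η}, leaving only γ.
Round 3, table 5: round 3 has {α, β, γ, δ, η} and table 5 has {α, ζ}, leaving only ε.
Round 2, table 5: round 2 has {α, β, γ, δ, ζ} and table 5 has {α, ε, ζ}, leaving only η.
Round 2, table 3: round 2 has {α, β, γ, δ, ζ, η} and table 3 has {γ, ζ}, leaving only ε.
Round 3, table 2: round 3 has {α, β, γ, δ, ε, η} and table 2 has {β, δ, η}, leaving only ζ.
Round 4, table 2: round 4 has {α, γ, ζ, η} and table 2 has {β, δ, ζ, η}, leaving only ε.
Round 4, table 7: round 4 has {α, γ, ε, ζ, η} and table 7 has {α, γ, δ, ε, ζ, η}, leaving only β.
Round 4, table 3: round 4 has {α, β, γ, ε, ζ, η} and table 3 has {γ, ε, ζ}, leaving only δ.
Round 5, table 2: round 5 has {γ, δ, ζ, η} and table 2 has {β, δ, ε, ζ, η}, leaving only α.
Round 1, table 2: round 1 has {ε, ζ} and table 2 has {α, β, δ, ε, ζ, η}, leaving only γ.
Round 5, table 5: round 5 has {α, γ, δ, ζ, η} and table 5 has {α, ε, ζ, η}, leaving only β.
Round 1, table 5: round 1 has {γ, ε, ζ} and table 5 has {α, β, ε, ζ, η}, leaving only δ.
Round 5, table 6: round 5 has {α, β, γ, δ, ζ, η} and table 6 has {α, δ, ζ}, leaving only ε.
Round 6, table 1: round 6 has {α, δ, ε, ζ} and table 1 has {γ, δ, ε, ζ, η}, leaving only β.
Round 1, table 1: round 1 has {γ, δ, ε, ζ} and table 1 has {β, γ, δ, ε, ζ, η}, leaving only α.
Round 6, table 3: round 6 has {α, β, δ, ε, ζ} and table 3 has {γ, δ, ε, ζ}, leaving only η.
Round 1 already has {α, γ, δ, ε, ζ} and table 3 already has {γ, δ, ε, ζ, η}, so round 1, table 3 must be β.

β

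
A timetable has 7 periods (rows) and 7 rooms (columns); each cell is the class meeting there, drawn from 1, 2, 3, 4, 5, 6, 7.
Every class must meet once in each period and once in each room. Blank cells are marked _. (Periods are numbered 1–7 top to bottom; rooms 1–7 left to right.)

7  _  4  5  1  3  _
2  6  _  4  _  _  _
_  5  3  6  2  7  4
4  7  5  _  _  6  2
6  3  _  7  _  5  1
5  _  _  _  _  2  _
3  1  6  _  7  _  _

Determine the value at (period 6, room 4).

Period 1, room 2: period 1 has {1, 3, 4, 5, 7} and room 2 has {1, 3, 5, 6, 7}, leaving only 2.
Period 1, room 7: period 1 has {1, 2, 3, 4, 5, 7} and room 7 has {1, 2, 4}, leaving only 6.
Period 2, room 6: period 2 has {2, 4, 6} and room 6 has {2, 3, 5, 6, 7}, leaving only 1.
Period 2, room 3: period 2 has {1, 2, 4, 6} and room 3 has {3, 4, 5, 6}, leaving only 7.
Period 3, room 1: period 3 has {2, 3, 4, 5, 6, 7} and room 1 has {2, 3, 4, 5, 6, 7}, leaving only 1.
Period 4, room 5: period 4 has {2, 4, 5, 6, 7} and room 5 has {1, 2, 7}, leaving only 3.
Period 2, room 5: period 2 has {1, 2, 4, 6, 7} and room 5 has {1, 2, 3, 7}, leaving only 5.
Period 2, room 7: period 2 has {1, 2, 4, 5, 6, 7} and room 7 has {1, 2, 4, 6}, leaving only 3.
Period 4, room 4: period 4 has {2, 3, 4, 5, 6, 7} and room 4 has {4, 5, 6, 7}, leaving only 1.
Period 6 already has {2, 5} and room 4 already has {1, 4, 5, 6, 7}, so period 6, room 4 must be 3.

3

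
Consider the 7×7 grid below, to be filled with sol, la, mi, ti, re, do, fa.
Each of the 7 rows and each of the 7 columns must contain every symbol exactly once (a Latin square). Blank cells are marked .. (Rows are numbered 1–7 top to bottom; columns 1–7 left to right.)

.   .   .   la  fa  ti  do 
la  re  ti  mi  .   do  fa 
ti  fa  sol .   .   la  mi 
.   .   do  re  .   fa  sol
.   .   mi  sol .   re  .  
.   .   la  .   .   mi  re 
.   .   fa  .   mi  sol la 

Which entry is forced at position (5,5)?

do

Row 1, column 3: row 1 has {la, ti, do, fa} and column 3 has {sol, la, mi, ti, do, fa}, leaving only re.
Row 2, column 5: row 2 has {la, mi, ti, re, do, fa} and column 5 has {mi, fa}, leaving only sol.
Row 3, column 4: row 3 has {sol, la, mi, ti, fa} and column 4 has {sol, la, mi, re}, leaving only do.
Row 3, column 5: row 3 has {sol, la, mi, ti, do, fa} and column 5 has {sol, mi, fa}, leaving only re.
Row 4, column 1: row 4 has {sol, re, do, fa} and column 1 has {la, ti}, leaving only mi.
Row 1, column 1: row 1 has {la, ti, re, do, fa} and column 1 has {la, mi, ti}, leaving only sol.
Row 1, column 2: row 1 has {sol, la, ti, re, do, fa} and column 2 has {re, fa}, leaving only mi.
Row 5, column 7: row 5 has {sol, mi, re} and column 7 has {sol, la, mi, re, do, fa}, leaving only ti.
Row 7, column 4: row 7 has {sol, la, mi, fa} and column 4 has {sol, la, mi, re, do}, leaving only ti.
Row 6, column 4: row 6 has {la, mi, re} and column 4 has {sol, la, mi, ti, re, do}, leaving only fa.
Row 6, column 1: row 6 has {la, mi, re, fa} and column 1 has {sol, la, mi, ti}, leaving only do.
Row 5, column 1: row 5 has {sol, mi, ti, re} and column 1 has {sol, la, mi, ti, do}, leaving only fa.
Row 6, column 5: row 6 has {la, mi, re, do, fa} and column 5 has {sol, mi, re, fa}, leaving only ti.
Row 4, column 5: row 4 has {sol, mi, re, do, fa} and column 5 has {sol, mi, ti, re, fa}, leaving only la.
Row 5 already has {sol, mi, ti, re, fa} and column 5 already has {sol, la, mi, ti, re, fa}, so row 5, column 5 must be do.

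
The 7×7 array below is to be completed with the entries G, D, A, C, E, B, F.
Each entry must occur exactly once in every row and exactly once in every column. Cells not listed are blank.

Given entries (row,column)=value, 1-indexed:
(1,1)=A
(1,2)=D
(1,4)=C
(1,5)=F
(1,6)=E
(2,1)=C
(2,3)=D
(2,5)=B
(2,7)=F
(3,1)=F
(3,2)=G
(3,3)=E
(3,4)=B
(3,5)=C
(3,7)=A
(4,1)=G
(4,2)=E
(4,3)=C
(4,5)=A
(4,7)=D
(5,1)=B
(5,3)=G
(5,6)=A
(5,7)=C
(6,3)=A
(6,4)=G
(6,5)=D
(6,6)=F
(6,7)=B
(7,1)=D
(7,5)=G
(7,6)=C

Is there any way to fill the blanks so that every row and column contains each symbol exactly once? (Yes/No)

Yes

No row or column among the givens repeats a symbol, and propagating forced cells runs into no contradiction.
One valid completion exists (for instance, A D B C F E G / C A D E B G F / F G E B C D A / G E C F A B D / B F G D E A C / E C A G D F B / D B F A G C E).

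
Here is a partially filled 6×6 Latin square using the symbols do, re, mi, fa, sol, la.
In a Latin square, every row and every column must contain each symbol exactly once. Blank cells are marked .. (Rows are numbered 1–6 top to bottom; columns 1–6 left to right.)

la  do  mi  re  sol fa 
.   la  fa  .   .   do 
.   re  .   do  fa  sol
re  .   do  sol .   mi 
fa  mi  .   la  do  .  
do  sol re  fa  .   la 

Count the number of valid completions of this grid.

1

Row 2, column 1: eliminating its row and column leaves {mi, sol}.
Row 2, column 4: eliminating its row and column leaves {mi}.
Row 2, column 5: eliminating its row and column leaves {re, mi}.
Row 3, column 1: eliminating its row and column leaves {mi}.
Row 3, column 3: eliminating its row and column leaves {la}.
Row 4, column 2: eliminating its row and column leaves {fa}.
Row 4, column 5: eliminating its row and column leaves {la}.
Row 5, column 3: eliminating its row and column leaves {sol}.
Row 5, column 6: eliminating its row and column leaves {re}.
Row 6, column 5: eliminating its row and column leaves {mi}.
Only one assignment across all blanks avoids any row or column repeat, giving 1 completion.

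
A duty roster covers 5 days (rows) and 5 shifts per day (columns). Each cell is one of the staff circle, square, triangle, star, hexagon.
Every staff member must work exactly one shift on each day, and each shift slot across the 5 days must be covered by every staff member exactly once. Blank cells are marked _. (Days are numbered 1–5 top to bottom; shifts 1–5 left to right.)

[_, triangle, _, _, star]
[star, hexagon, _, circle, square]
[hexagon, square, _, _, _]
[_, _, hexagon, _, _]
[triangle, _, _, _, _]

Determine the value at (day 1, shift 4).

hexagon

Day 2, shift 3: day 2 has {circle, square, star, hexagon} and shift 3 has {hexagon}, leaving only triangle.
Day 1, shift 4 is narrowed to {square, hexagon}.
If it were square, then day 1, shift 3 would be left with no valid symbol.
So day 1, shift 4 must be hexagon.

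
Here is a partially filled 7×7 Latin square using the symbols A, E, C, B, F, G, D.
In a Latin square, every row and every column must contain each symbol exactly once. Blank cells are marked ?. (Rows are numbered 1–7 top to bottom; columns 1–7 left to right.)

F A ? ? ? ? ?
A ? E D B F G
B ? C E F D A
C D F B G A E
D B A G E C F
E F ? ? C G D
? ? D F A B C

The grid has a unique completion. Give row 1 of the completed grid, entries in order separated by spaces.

F A G C D E B

Row 1, column 4: row 1 has {A, F} and column 4 has {E, B, F, G, D}, leaving only C.
Row 1, column 5: row 1 has {A, C, F} and column 5 has {A, E, C, B, F, G}, leaving only D.
Row 1, column 6: row 1 has {A, C, F, D} and column 6 has {A, C, B, F, G, D}, leaving only E.
Row 1, column 7: row 1 has {A, E, C, F, D} and column 7 has {A, E, C, F, G, D}, leaving only B.
Row 1, column 3: row 1 has {A, E, C, B, F, D} and column 3 has {A, E, C, F, D}, leaving only G.
So row 1 reads: F A G C D E B.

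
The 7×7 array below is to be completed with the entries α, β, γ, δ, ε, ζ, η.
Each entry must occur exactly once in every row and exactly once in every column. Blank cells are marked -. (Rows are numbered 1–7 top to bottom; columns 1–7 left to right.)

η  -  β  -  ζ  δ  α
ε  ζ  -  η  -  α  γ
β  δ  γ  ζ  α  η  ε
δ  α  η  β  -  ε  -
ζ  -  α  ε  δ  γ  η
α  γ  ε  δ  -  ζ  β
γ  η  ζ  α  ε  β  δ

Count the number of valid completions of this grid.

Row 1, column 2: eliminating its row and column leaves {ε}.
Row 1, column 4: eliminating its row and column leaves {γ}.
Row 2, column 3: eliminating its row and column leaves {δ}.
Row 2, column 5: eliminating its row and column leaves {β}.
Row 4, column 5: eliminating its row and column leaves {γ}.
Row 4, column 7: eliminating its row and column leaves {ζ}.
Row 5, column 2: eliminating its row and column leaves {β}.
Row 6, column 5: eliminating its row and column leaves {η}.
Only one assignment across all blanks avoids any row or column repeat, giving 1 completion.

1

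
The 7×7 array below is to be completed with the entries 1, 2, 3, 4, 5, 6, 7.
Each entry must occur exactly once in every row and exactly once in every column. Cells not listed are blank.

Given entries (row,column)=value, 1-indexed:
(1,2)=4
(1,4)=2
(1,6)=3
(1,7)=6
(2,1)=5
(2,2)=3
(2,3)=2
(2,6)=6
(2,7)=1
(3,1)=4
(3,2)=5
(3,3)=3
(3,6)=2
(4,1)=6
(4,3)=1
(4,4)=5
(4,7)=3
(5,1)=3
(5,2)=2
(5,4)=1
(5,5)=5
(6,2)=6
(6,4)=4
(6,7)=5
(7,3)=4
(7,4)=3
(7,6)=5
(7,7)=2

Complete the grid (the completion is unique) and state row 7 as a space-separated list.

Row 2, column 4: row 2 has {1, 2, 3, 5, 6} and column 4 has {1, 2, 3, 4, 5}, leaving only 7.
Row 2, column 5: row 2 has {1, 2, 3, 5, 6, 7} and column 5 has {5}, leaving only 4.
Row 3, column 4: row 3 has {2, 3, 4, 5} and column 4 has {1, 2, 3, 4, 5, 7}, leaving only 6.
Row 3, column 7: row 3 has {2, 3, 4, 5, 6} and column 7 has {1, 2, 3, 5, 6}, leaving only 7.
Row 3, column 5: row 3 has {2, 3, 4, 5, 6, 7} and column 5 has {4, 5}, leaving only 1.
Row 1, column 5: row 1 has {2, 3, 4, 6} and column 5 has {1, 4, 5}, leaving only 7.
Row 7, column 5: row 7 has {2, 3, 4, 5} and column 5 has {1, 4, 5, 7}, leaving only 6.
Row 1, column 1: row 1 has {2, 3, 4, 6, 7} and column 1 has {3, 4, 5, 6}, leaving only 1.
Row 7, column 1: row 7 has {2, 3, 4, 5, 6} and column 1 has {1, 3, 4, 5, 6}, leaving only 7.
Row 7, column 2: row 7 has {2, 3, 4, 5, 6, 7} and column 2 has {2, 3, 4, 5, 6}, leaving only 1.
So row 7 reads: 7 1 4 3 6 5 2.

7 1 4 3 6 5 2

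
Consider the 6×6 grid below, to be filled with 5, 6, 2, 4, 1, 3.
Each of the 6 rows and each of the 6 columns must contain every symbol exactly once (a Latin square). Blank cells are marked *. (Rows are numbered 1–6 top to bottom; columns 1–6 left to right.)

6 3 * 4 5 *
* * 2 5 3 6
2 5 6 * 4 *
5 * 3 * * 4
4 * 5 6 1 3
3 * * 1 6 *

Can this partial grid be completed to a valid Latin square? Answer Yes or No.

No

Row 1, column 3: row 1 has {5, 6, 4, 3} and column 3 has {5, 6, 2, 3}, so it must be 1.
Row 1, column 6: row 1 has {5, 6, 4, 1, 3} and column 6 has {6, 4, 3}, so it must be 2.
Row 2, column 1: row 2 has {5, 6, 2, 3} and column 1 has {5, 6, 2, 4, 3}, so it must be 1.
Row 2, column 2: row 2 has {5, 6, 2, 1, 3} and column 2 has {5, 3}, so it must be 4.
Row 3, column 4: row 3 has {5, 6, 2, 4} and column 4 has {5, 6, 4, 1}, so it must be 3.
Row 3, column 6: row 3 has {5, 6, 2, 4, 3} and column 6 has {6, 2, 4, 3}, so it must be 1.
Row 4, column 4: row 4 has {5, 4, 3} and column 4 has {5, 6, 4, 1, 3}, so it must be 2.
Now row 4, column 5: row 4 together with column 5 already contain {5, 6, 2, 4, 1, 3} — every symbol — so nothing can go there. The grid has no valid completion.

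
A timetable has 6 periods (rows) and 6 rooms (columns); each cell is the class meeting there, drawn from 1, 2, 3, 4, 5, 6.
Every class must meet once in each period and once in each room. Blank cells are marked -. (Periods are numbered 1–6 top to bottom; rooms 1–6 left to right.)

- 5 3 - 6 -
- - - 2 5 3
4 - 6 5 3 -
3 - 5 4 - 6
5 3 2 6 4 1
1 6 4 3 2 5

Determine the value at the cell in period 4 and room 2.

2

Period 1, room 1: period 1 has {3, 5, 6} and room 1 has {1, 3, 4, 5}, leaving only 2.
Period 1, room 4: period 1 has {2, 3, 5, 6} and room 4 has {2, 3, 4, 5, 6}, leaving only 1.
Period 1, room 6: period 1 has {1, 2, 3, 5, 6} and room 6 has {1, 3, 5, 6}, leaving only 4.
Period 2, room 1: period 2 has {2, 3, 5} and room 1 has {1, 2, 3, 4, 5}, leaving only 6.
Period 2, room 3: period 2 has {2, 3, 5, 6} and room 3 has {2, 3, 4, 5, 6}, leaving only 1.
Period 2, room 2: period 2 has {1, 2, 3, 5, 6} and room 2 has {3, 5, 6}, leaving only 4.
Period 3, room 6: period 3 has {3, 4, 5, 6} and room 6 has {1, 3, 4, 5, 6}, leaving only 2.
Period 3, room 2: period 3 has {2, 3, 4, 5, 6} and room 2 has {3, 4, 5, 6}, leaving only 1.
Period 4 already has {3, 4, 5, 6} and room 2 already has {1, 3, 4, 5, 6}, so period 4, room 2 must be 2.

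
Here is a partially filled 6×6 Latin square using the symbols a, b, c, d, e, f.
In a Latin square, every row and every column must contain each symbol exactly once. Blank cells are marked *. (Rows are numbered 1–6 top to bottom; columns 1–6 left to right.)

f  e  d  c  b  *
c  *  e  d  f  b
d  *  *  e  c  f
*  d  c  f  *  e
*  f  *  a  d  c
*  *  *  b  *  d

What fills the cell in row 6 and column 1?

Row 1, column 6: row 1 has {b, c, d, e, f} and column 6 has {b, c, d, e, f}, leaving only a.
Row 2, column 2: row 2 has {b, c, d, e, f} and column 2 has {d, e, f}, leaving only a.
Row 3, column 2: row 3 has {c, d, e, f} and column 2 has {a, d, e, f}, leaving only b.
Row 3, column 3: row 3 has {b, c, d, e, f} and column 3 has {c, d, e}, leaving only a.
Row 4, column 5: row 4 has {c, d, e, f} and column 5 has {b, c, d, f}, leaving only a.
Row 4, column 1: row 4 has {a, c, d, e, f} and column 1 has {c, d, f}, leaving only b.
Row 5, column 1: row 5 has {a, c, d, f} and column 1 has {b, c, d, f}, leaving only e.
Row 6 already has {b, d} and column 1 already has {b, c, d, e, f}, so row 6, column 1 must be a.

a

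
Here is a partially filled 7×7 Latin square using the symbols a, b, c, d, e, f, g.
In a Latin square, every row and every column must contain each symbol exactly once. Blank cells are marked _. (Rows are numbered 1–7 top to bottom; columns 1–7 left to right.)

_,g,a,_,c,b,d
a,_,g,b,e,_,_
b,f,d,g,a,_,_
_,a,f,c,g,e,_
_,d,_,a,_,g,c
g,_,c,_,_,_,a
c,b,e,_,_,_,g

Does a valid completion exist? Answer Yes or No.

No row or column among the givens repeats a symbol, and propagating forced cells runs into no contradiction.
One valid completion exists (for instance, f g a e c b d / a c g b e d f / b f d g a c e / d a f c g e b / e d b a f g c / g e c d b f a / c b e f d a g).

Yes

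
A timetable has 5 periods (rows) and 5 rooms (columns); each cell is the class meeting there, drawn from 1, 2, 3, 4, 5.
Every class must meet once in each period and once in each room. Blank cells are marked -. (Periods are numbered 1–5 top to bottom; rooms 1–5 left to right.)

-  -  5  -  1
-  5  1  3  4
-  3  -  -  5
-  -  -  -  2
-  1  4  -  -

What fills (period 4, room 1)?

1

Period 2, room 1: period 2 has {1, 3, 4, 5} and room 1 has {}, leaving only 2.
Period 3, room 3: period 3 has {3, 5} and room 3 has {1, 4, 5}, leaving only 2.
Period 4, room 2: period 4 has {2} and room 2 has {1, 3, 5}, leaving only 4.
Period 1, room 2: period 1 has {1, 5} and room 2 has {1, 3, 4, 5}, leaving only 2.
Period 1, room 4: period 1 has {1, 2, 5} and room 4 has {3}, leaving only 4.
Period 1, room 1: period 1 has {1, 2, 4, 5} and room 1 has {2}, leaving only 3.
Period 3, room 4: period 3 has {2, 3, 5} and room 4 has {3, 4}, leaving only 1.
Period 3, room 1: period 3 has {1, 2, 3, 5} and room 1 has {2, 3}, leaving only 4.
Period 4, room 3: period 4 has {2, 4} and room 3 has {1, 2, 4, 5}, leaving only 3.
Period 4, room 4: period 4 has {2, 3, 4} and room 4 has {1, 3, 4}, leaving only 5.
Period 4 already has {2, 3, 4, 5} and room 1 already has {2, 3, 4}, so period 4, room 1 must be 1.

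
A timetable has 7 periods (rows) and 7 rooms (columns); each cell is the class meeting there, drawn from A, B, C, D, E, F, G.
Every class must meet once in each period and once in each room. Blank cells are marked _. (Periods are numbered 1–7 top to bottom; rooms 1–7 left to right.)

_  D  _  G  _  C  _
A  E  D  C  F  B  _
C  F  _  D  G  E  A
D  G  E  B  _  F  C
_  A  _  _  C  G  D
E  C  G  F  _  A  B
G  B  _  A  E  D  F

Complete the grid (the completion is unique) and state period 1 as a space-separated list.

F D A G B C E

Period 1, room 7: period 1 has {C, D, G} and room 7 has {A, B, C, D, F}, leaving only E.
Period 2, room 7: period 2 has {A, B, C, D, E, F} and room 7 has {A, B, C, D, E, F}, leaving only G.
Period 3, room 3: period 3 has {A, C, D, E, F, G} and room 3 has {D, E, G}, leaving only B.
Period 4, room 5: period 4 has {B, C, D, E, F, G} and room 5 has {C, E, F, G}, leaving only A.
Period 1, room 5: period 1 has {C, D, E, G} and room 5 has {A, C, E, F, G}, leaving only B.
Period 1, room 1: period 1 has {B, C, D, E, G} and room 1 has {A, C, D, E, G}, leaving only F.
Period 1, room 3: period 1 has {B, C, D, E, F, G} and room 3 has {B, D, E, G}, leaving only A.
So period 1 reads: F D A G B C E.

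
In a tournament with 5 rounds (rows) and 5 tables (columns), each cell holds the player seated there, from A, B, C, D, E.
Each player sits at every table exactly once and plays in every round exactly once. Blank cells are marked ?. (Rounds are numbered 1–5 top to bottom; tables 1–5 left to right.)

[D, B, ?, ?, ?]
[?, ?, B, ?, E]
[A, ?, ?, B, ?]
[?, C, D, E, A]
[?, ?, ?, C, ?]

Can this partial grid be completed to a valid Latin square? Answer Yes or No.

Yes

No round or table among the givens repeats a symbol, and propagating forced cells runs into no contradiction.
One valid completion exists (for instance, D B E A C / C A B D E / A E C B D / B C D E A / E D A C B).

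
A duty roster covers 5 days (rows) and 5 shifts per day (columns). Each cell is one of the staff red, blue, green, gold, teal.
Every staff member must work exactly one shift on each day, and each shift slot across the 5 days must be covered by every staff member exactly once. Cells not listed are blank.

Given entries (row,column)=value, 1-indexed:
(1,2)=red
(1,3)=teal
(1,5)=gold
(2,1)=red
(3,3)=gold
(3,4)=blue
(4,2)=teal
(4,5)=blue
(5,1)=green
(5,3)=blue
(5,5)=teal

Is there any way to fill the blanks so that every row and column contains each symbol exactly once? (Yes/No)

Day 1, shift 1: day 1 has {red, gold, teal} and shift 1 has {red, green}, so it must be blue.
Day 1, shift 4: day 1 has {red, blue, gold, teal} and shift 4 has {blue}, so it must be green.
Day 2, shift 3: day 2 has {red} and shift 3 has {blue, gold, teal}, so it must be green.
Now day 2, shift 5: day 2 together with shift 5 already contain {red, blue, green, gold, teal} — every symbol — so nothing can go there. The grid has no valid completion.

No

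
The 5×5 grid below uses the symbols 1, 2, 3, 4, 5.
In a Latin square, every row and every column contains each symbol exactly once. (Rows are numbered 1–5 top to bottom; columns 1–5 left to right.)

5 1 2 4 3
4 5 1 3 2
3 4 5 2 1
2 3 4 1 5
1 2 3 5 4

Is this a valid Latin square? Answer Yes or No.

Each row is a permutation of the 5 symbols, and so is each column.

Yes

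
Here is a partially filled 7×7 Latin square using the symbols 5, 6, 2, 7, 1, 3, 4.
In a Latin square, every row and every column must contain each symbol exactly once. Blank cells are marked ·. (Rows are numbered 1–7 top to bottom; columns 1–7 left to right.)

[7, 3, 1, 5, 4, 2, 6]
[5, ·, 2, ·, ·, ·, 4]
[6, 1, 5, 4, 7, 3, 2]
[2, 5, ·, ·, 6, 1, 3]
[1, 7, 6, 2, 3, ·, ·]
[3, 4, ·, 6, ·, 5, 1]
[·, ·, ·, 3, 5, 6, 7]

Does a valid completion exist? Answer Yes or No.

Row 2, column 2: row 2 has {5, 2, 4} and column 2 has {5, 7, 1, 3, 4}, so it must be 6.
Row 2, column 5: row 2 has {5, 6, 2, 4} and column 5 has {5, 6, 7, 3, 4}, so it must be 1.
Row 2, column 4: row 2 has {5, 6, 2, 1, 4} and column 4 has {5, 6, 2, 3, 4}, so it must be 7.
Now row 2, column 6: row 2 together with column 6 already contain {5, 6, 2, 7, 1, 3, 4} — every symbol — so nothing can go there. The grid has no valid completion.

No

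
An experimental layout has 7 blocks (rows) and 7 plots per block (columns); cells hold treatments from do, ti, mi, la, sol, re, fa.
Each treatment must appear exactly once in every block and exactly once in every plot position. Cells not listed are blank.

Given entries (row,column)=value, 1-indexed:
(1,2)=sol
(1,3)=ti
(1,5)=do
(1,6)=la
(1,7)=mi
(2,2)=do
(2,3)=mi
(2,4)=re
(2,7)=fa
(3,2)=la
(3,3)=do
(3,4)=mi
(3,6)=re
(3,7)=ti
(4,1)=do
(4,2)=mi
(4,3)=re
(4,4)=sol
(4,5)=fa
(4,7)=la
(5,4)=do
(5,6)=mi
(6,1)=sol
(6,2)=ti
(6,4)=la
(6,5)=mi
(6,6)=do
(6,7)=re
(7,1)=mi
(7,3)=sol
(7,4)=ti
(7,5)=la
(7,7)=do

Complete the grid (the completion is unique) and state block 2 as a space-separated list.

la do mi re ti sol fa

Block 1, plot 4: block 1 has {do, ti, mi, la, sol} and plot 4 has {do, ti, mi, la, sol, re}, leaving only fa.
Block 1, plot 1: block 1 has {do, ti, mi, la, sol, fa} and plot 1 has {do, mi, sol}, leaving only re.
Block 3, plot 1: block 3 has {do, ti, mi, la, re} and plot 1 has {do, mi, sol, re}, leaving only fa.
Block 3, plot 5: block 3 has {do, ti, mi, la, re, fa} and plot 5 has {do, mi, la, fa}, leaving only sol.
Block 2, plot 5: block 2 has {do, mi, re, fa} and plot 5 has {do, mi, la, sol, fa}, leaving only ti.
Block 2, plot 1: block 2 has {do, ti, mi, re, fa} and plot 1 has {do, mi, sol, re, fa}, leaving only la.
Block 2, plot 6: block 2 has {do, ti, mi, la, re, fa} and plot 6 has {do, mi, la, re}, leaving only sol.
So block 2 reads: la do mi re ti sol fa.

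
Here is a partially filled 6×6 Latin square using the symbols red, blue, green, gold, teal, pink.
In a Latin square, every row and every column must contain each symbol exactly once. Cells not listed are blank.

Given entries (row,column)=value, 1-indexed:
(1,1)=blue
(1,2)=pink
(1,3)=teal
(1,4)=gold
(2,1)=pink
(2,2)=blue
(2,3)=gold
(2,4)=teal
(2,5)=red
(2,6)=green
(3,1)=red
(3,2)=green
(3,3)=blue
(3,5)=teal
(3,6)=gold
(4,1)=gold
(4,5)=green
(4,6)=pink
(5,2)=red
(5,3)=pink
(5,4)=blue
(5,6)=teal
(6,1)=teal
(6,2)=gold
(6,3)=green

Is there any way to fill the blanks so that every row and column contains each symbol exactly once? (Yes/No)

Row 1, column 5: row 1 together with column 5 already contain {red, blue, green, gold, teal, pink} — every symbol — so nothing can go there. The grid has no valid completion.

No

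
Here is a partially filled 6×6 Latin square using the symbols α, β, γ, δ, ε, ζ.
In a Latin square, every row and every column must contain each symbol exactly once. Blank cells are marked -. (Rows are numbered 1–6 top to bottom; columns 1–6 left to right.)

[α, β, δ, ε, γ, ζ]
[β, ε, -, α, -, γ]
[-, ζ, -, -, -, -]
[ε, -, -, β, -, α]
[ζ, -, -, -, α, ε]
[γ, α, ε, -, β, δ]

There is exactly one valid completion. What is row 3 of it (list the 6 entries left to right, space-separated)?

Row 3, column 1: row 3 has {ζ} and column 1 has {α, β, γ, ε, ζ}, leaving only δ.
Row 3, column 4: row 3 has {δ, ζ} and column 4 has {α, β, ε}, leaving only γ.
Row 3, column 5: row 3 has {γ, δ, ζ} and column 5 has {α, β, γ}, leaving only ε.
Row 3, column 6: row 3 has {γ, δ, ε, ζ} and column 6 has {α, γ, δ, ε, ζ}, leaving only β.
Row 3, column 3: row 3 has {β, γ, δ, ε, ζ} and column 3 has {δ, ε}, leaving only α.
So row 3 reads: δ ζ α γ ε β.

δ ζ α γ ε β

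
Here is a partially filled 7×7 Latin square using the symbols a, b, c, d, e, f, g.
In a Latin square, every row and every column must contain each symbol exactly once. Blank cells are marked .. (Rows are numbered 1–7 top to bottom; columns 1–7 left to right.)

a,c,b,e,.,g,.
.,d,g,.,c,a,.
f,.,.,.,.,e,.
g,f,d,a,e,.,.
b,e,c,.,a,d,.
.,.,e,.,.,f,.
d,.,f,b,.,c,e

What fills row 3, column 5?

Row 2, column 1: row 2 has {a, c, d, g} and column 1 has {a, b, d, f, g}, leaving only e.
Row 2, column 4: row 2 has {a, c, d, e, g} and column 4 has {a, b, e}, leaving only f.
Row 2, column 7: row 2 has {a, c, d, e, f, g} and column 7 has {e}, leaving only b.
Row 3, column 3: row 3 has {e, f} and column 3 has {b, c, d, e, f, g}, leaving only a.
Row 4, column 6: row 4 has {a, d, e, f, g} and column 6 has {a, c, d, e, f, g}, leaving only b.
Row 4, column 7: row 4 has {a, b, d, e, f, g} and column 7 has {b, e}, leaving only c.
Row 5, column 4: row 5 has {a, b, c, d, e} and column 4 has {a, b, e, f}, leaving only g.
Row 5, column 7: row 5 has {a, b, c, d, e, g} and column 7 has {b, c, e}, leaving only f.
Row 1, column 7: row 1 has {a, b, c, e, g} and column 7 has {b, c, e, f}, leaving only d.
Row 1, column 5: row 1 has {a, b, c, d, e, g} and column 5 has {a, c, e}, leaving only f.
Row 3, column 7: row 3 has {a, e, f} and column 7 has {b, c, d, e, f}, leaving only g.
Row 3, column 2: row 3 has {a, e, f, g} and column 2 has {c, d, e, f}, leaving only b.
Row 3 already has {a, b, e, f, g} and column 5 already has {a, c, e, f}, so row 3, column 5 must be d.

d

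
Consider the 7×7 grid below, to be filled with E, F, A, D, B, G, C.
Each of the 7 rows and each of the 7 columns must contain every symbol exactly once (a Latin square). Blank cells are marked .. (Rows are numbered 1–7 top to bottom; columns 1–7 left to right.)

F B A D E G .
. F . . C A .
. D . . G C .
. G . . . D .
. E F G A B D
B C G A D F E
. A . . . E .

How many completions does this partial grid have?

8

Row 1, column 7: eliminating its row and column leaves {C}.
Row 2, column 1: eliminating its row and column leaves {E, D, G}.
Row 2, column 3: eliminating its row and column leaves {E, D, B}.
Row 2, column 4: eliminating its row and column leaves {E, B}.
Row 2, column 7: eliminating its row and column leaves {B, G}.
Row 3, column 1: eliminating its row and column leaves {E, A}.
Row 3, column 3: eliminating its row and column leaves {E, B}.
Row 3, column 4: eliminating its row and column leaves {E, F, B}.
Row 3, column 7: eliminating its row and column leaves {F, A, B}.
Row 4, column 1: eliminating its row and column leaves {E, A, C}.
Row 4, column 3: eliminating its row and column leaves {E, B, C}.
Row 4, column 4: eliminating its row and column leaves {E, F, B, C}.
Row 4, column 5: eliminating its row and column leaves {F, B}.
Row 4, column 7: eliminating its row and column leaves {F, A, B, C}.
Row 5, column 1: eliminating its row and column leaves {C}.
Row 7, column 1: eliminating its row and column leaves {D, G, C}.
Row 7, column 3: eliminating its row and column leaves {D, B, C}.
Row 7, column 4: eliminating its row and column leaves {F, B, C}.
Row 7, column 5: eliminating its row and column leaves {F, B}.
Row 7, column 7: eliminating its row and column leaves {F, B, G, C}.
Enumerating the assignments across these blanks that avoid any row or column repeat gives 8 completions.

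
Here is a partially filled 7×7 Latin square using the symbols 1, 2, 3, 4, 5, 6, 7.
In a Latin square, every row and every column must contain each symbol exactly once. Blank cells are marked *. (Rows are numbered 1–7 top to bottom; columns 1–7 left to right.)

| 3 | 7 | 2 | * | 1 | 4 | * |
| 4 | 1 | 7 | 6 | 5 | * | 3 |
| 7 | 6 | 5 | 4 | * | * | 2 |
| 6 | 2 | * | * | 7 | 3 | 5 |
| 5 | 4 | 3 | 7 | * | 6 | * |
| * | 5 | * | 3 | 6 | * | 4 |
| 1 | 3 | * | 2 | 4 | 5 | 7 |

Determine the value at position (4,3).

Row 1, column 4: row 1 has {1, 2, 3, 4, 7} and column 4 has {2, 3, 4, 6, 7}, leaving only 5.
Row 1, column 7: row 1 has {1, 2, 3, 4, 5, 7} and column 7 has {2, 3, 4, 5, 7}, leaving only 6.
Row 2, column 6: row 2 has {1, 3, 4, 5, 6, 7} and column 6 has {3, 4, 5, 6}, leaving only 2.
Row 3, column 5: row 3 has {2, 4, 5, 6, 7} and column 5 has {1, 4, 5, 6, 7}, leaving only 3.
Row 3, column 6: row 3 has {2, 3, 4, 5, 6, 7} and column 6 has {2, 3, 4, 5, 6}, leaving only 1.
Row 4, column 4: row 4 has {2, 3, 5, 6, 7} and column 4 has {2, 3, 4, 5, 6, 7}, leaving only 1.
Row 4 already has {1, 2, 3, 5, 6, 7} and column 3 already has {2, 3, 5, 7}, so row 4, column 3 must be 4.

4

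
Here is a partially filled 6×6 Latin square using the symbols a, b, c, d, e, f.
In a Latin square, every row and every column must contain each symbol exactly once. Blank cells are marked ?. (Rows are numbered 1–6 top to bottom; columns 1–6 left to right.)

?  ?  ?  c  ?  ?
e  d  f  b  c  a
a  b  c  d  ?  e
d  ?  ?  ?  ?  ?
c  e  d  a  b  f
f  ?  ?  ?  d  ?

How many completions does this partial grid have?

Row 1, column 1: eliminating its row and column leaves {b}.
Row 1, column 2: eliminating its row and column leaves {a, f}.
Row 1, column 3: eliminating its row and column leaves {a, b, e}.
Row 1, column 5: eliminating its row and column leaves {a, e, f}.
Row 1, column 6: eliminating its row and column leaves {b, d}.
Row 3, column 5: eliminating its row and column leaves {f}.
Row 4, column 2: eliminating its row and column leaves {a, c, f}.
Row 4, column 3: eliminating its row and column leaves {a, b, e}.
Row 4, column 4: eliminating its row and column leaves {e, f}.
Row 4, column 5: eliminating its row and column leaves {a, e, f}.
Row 4, column 6: eliminating its row and column leaves {b, c}.
Row 6, column 2: eliminating its row and column leaves {a, c}.
Row 6, column 3: eliminating its row and column leaves {a, b, e}.
Row 6, column 4: eliminating its row and column leaves {e}.
Row 6, column 6: eliminating its row and column leaves {b, c}.
Enumerating the assignments across these blanks that avoid any row or column repeat gives 3 completions.

3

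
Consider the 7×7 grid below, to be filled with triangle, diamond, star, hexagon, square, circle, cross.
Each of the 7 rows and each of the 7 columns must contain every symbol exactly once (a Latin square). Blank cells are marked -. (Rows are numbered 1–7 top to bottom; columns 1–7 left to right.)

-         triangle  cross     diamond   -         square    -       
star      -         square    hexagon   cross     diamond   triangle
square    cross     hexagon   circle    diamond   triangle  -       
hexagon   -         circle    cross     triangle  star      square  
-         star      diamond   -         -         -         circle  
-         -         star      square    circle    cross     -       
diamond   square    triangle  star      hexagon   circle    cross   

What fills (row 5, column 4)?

Row 5 already has {diamond, star, circle} and column 4 already has {diamond, star, hexagon, square, circle, cross}, so row 5, column 4 must be triangle.

triangle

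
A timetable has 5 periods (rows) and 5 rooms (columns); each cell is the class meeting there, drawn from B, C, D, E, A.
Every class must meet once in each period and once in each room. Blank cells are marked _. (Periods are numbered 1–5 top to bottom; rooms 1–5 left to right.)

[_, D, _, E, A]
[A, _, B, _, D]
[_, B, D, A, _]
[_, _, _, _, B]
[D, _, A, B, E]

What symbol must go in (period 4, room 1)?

Period 1, room 3: period 1 has {D, E, A} and room 3 has {B, D, A}, leaving only C.
Period 1, room 1: period 1 has {C, D, E, A} and room 1 has {D, A}, leaving only B.
Period 2, room 4: period 2 has {B, D, A} and room 4 has {B, E, A}, leaving only C.
Period 2, room 2: period 2 has {B, C, D, A} and room 2 has {B, D}, leaving only E.
Period 3, room 5: period 3 has {B, D, A} and room 5 has {B, D, E, A}, leaving only C.
Period 3, room 1: period 3 has {B, C, D, A} and room 1 has {B, D, A}, leaving only E.
Period 4 already has {B} and room 1 already has {B, D, E, A}, so period 4, room 1 must be C.

C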